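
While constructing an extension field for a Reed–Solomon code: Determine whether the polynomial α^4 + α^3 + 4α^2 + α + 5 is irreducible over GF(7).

Write g(α) = α^4 + α^3 + 4α^2 + α + 5.
Check for roots in GF(7): g(0) = 5; g(1) = 5; g(2) = 5; g(3) = 5; g(4) = 1; g(5) = 6; g(6) = 1.
No roots, so no linear factors.
Degree-2 irreducible divisors: test the 21 monic irreducibles of degree 2 over GF(7).
None of them divide g (all give nonzero remainder).
No irreducible factor of degree ≤ 2 exists, so g is irreducible over GF(7).

Yes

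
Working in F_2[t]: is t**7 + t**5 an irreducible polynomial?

No

Write f(t) = t**7 + t**5.
Check for roots in F_2: f(0) = 0 → root; f(1) = 0 → root.
f(0) = 0, so (t) divides f(t); f is reducible.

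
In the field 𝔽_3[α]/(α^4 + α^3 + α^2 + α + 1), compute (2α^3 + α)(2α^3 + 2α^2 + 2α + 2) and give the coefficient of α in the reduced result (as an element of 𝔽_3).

Multiply in 𝔽_3[α]: (2α^3 + α)·(2α^3 + 2α^2 + 2α + 2) = α^6 + α^5 + 2α^2 + 2α.
Reduce using α^4 ≡ 2α^3 + 2α^2 + 2α + 2 (mod α^4 + α^3 + α^2 + α + 1).
Reduced: 2α^2 + 1.

0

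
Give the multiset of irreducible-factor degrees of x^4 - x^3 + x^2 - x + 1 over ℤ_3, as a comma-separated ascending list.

Write f(x) = x^4 - x^3 + x^2 - x + 1.
Roots in ℤ_3: f(0) = 1; f(1) = 1; f(2) = 2.
Complete factorization: f(x) = (x^4 - x^3 + x^2 - x + 1).
Factor degrees with multiplicity: 4 = 4.

4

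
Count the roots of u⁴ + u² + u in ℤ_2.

1

Write g(u) = u⁴ + u² + u.
Evaluate at each of the 2 elements of ℤ_2:
g(0) = 0 → root; g(1) = 1.
Roots: {0}.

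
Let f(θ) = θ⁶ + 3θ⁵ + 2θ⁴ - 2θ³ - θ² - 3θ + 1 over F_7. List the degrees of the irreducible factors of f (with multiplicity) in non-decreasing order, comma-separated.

1, 2, 3

Linear factors from roots: (θ + 3).
Complete factorization: f(θ) = (θ + 3)·(θ² - 3θ + 1)·(θ³ + 3θ² + 3θ - 2).
Factor degrees with multiplicity: 1 + 2 + 3 = 6.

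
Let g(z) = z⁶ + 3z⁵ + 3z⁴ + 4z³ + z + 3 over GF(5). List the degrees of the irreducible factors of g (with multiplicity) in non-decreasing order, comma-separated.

Roots in GF(5): g(0) = 3; g(1) = 0 → root; g(2) = 0 → root; g(3) = 0 → root; g(4) = 4.
Linear factors from roots: (z + 4), (z + 3), (z + 2).
Complete factorization: g(z) = (z + 2)·(z + 3)·(z + 4)·(z³ + 4z² + z + 2).
Factor degrees with multiplicity: 1 + 1 + 1 + 3 = 6.

1, 1, 1, 3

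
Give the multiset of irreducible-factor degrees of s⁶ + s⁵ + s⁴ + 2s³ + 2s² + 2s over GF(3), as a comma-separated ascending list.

Write h(s) = s⁶ + s⁵ + s⁴ + 2s³ + 2s² + 2s.
Roots in GF(3): h(0) = 0 → root; h(1) = 0 → root; h(2) = 2.
Linear factors from roots: (s), (s + 2).
Complete factorization: h(s) = (s)·(s + 2)^5.
Factor degrees with multiplicity: 1 + 1 + 1 + 1 + 1 + 1 = 6.

1, 1, 1, 1, 1, 1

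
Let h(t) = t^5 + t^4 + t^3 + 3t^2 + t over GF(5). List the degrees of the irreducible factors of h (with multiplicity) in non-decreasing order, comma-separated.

Roots in GF(5): h(0) = 0 → root; h(1) = 2; h(2) = 0 → root; h(3) = 1; h(4) = 1.
Linear factors from roots: (t), (t + 3).
Complete factorization: h(t) = (t)·(t + 3)·(t^3 + 3t^2 + 2t + 2).
Factor degrees with multiplicity: 1 + 1 + 3 = 5.

1, 1, 3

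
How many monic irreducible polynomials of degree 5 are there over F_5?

x^(5^5) − x is the product of all monic irreducibles of degree dividing 5; Möbius inversion gives N = (1/5) Σ μ(5/d)·5^d.
Divisors of 5: 1, 5; μ(5/d) for each: -1, 1.
Σ = − 5^1 + 5^5 = 3120.
N = 3120/5 = 624.

624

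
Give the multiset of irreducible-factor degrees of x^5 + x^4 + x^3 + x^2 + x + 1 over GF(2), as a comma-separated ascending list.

1, 2, 2

Write h(x) = x^5 + x^4 + x^3 + x^2 + x + 1.
Roots in GF(2): h(0) = 1; h(1) = 0 → root.
Linear factors from roots: (x + 1).
Complete factorization: h(x) = (x + 1)·(x^2 + x + 1)^2.
Factor degrees with multiplicity: 1 + 2 + 2 = 5.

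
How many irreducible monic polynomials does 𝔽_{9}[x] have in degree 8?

x^(9^8) − x is the product of all monic irreducibles of degree dividing 8; Möbius inversion gives N = (1/8) Σ μ(8/d)·9^d.
Divisors of 8: 1, 2, 4, 8; μ(8/d) for each: 0, 0, -1, 1.
Σ = − 9^4 + 9^8 = 43040160.
N = 43040160/8 = 5380020.

5380020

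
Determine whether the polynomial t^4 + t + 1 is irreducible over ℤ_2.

Yes

Write g(t) = t^4 + t + 1.
Check for roots in ℤ_2: g(0) = 1; g(1) = 1.
No roots, so no linear factors.
Monic irreducibles of degree 2 over GF(2): t^2 + t + 1.
None of them divide g (all give nonzero remainder).
No irreducible factor of degree ≤ 2 exists, so g is irreducible over GF(2).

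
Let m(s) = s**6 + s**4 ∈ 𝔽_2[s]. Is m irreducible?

No

Check for roots in 𝔽_2: m(0) = 0 → root; m(1) = 0 → root.
m(0) = 0, so (s) divides m(s); m is reducible.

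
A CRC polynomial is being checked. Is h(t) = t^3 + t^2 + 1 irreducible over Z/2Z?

Yes

Check for roots in Z/2Z: h(0) = 1; h(1) = 1.
No roots. A degree-3 polynomial over a field with no linear factor is irreducible.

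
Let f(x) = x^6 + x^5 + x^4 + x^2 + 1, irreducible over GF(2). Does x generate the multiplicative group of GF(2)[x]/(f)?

No

|GF(2^6)^×| = 2^6 − 1 = 63. Prime factorization: 63 = 3^2·7.
f is primitive ⇔ x has order 63 in GF(2)[x]/(f), i.e. x^(63/q) ≠ 1 for each prime q | 63.
x^(21) mod f = 1
x^(9) mod f = x^3 + 1.
Since x^(21) = 1, the order of x divides 21 < 63; not primitive.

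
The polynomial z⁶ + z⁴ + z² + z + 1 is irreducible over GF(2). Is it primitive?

Write f(z) = z⁶ + z⁴ + z² + z + 1.
|GF(2^6)^×| = 2^6 − 1 = 63. Prime factorization: 63 = 3^2·7.
f is primitive ⇔ z has order 63 in GF(2)[z]/(f), i.e. z^(63/q) ≠ 1 for each prime q | 63.
z^(21) mod f = 1
z^(9) mod f = z⁴ + z² + z.
Since z^(21) = 1, the order of z divides 21 < 63; not primitive.

No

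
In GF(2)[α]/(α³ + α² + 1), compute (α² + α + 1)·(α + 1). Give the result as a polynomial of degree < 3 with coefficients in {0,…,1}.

Multiply in GF(2)[α]: (α² + α + 1)·(α + 1) = α³ + 1.
Reduce using α³ ≡ α² + 1 (mod α³ + α² + 1).
Reduced: α².

α^2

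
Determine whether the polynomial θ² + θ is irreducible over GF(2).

No

Write h(θ) = θ² + θ.
Check for roots in GF(2): h(0) = 0 → root; h(1) = 0 → root.
h(0) = 0, so (θ) divides h(θ); h is reducible.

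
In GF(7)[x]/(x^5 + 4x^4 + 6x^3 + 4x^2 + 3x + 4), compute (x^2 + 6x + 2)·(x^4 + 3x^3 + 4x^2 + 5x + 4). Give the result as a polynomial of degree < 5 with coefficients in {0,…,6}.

Multiply in GF(7)[x]: (x^2 + 6x + 2)·(x^4 + 3x^3 + 4x^2 + 5x + 4) = x^6 + 2x^5 + 3x^4 + 6x + 1.
Reduce using x^5 ≡ 3x^4 + x^3 + 3x^2 + 4x + 3 (mod x^5 + 4x^4 + 6x^3 + 4x^2 + 3x + 4).
Reduced: 5x^4 + x^3 + 5x^2 + x + 2.

5x^4 + x^3 + 5x^2 + x + 2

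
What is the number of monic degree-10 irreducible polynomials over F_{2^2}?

104754

The number of monic irreducibles of degree 10 over GF(4) is (1/10)·Σ_{d∣10} μ(10/d) 4^d.
Divisors of 10: 1, 2, 5, 10; μ(10/d) for each: 1, -1, -1, 1.
Σ = 4^1 − 4^2 − 4^5 + 4^10 = 1047540.
N = 1047540/10 = 104754.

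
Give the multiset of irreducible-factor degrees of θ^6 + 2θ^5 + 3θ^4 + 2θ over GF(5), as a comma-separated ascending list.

1, 1, 1, 1, 2

Write g(θ) = θ^6 + 2θ^5 + 3θ^4 + 2θ.
Roots in GF(5): g(0) = 0 → root; g(1) = 3; g(2) = 0 → root; g(3) = 4; g(4) = 0 → root.
Linear factors from roots: (θ), (θ + 3), (θ + 1).
Complete factorization: g(θ) = (θ)·(θ + 1)·(θ + 3)^2·(θ^2 + 3).
Factor degrees with multiplicity: 1 + 1 + 1 + 1 + 2 = 6.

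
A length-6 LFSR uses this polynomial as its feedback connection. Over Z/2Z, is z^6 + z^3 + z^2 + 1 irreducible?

No

Write g(z) = z^6 + z^3 + z^2 + 1.
Check for roots in Z/2Z: g(0) = 1; g(1) = 0 → root.
g(1) = 0, so (z − 1) divides g(z); g is reducible.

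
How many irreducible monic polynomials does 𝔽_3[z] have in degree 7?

312

x^(3^7) − x is the product of all monic irreducibles of degree dividing 7; Möbius inversion gives N = (1/7) Σ μ(7/d)·3^d.
Divisors of 7: 1, 7; μ(7/d) for each: -1, 1.
Σ = − 3^1 + 3^7 = 2184.
N = 2184/7 = 312.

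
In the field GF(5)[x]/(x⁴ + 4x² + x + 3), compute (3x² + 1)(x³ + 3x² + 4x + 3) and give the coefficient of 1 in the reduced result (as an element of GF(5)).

Multiply in GF(5)[x]: (3x² + 1)·(x³ + 3x² + 4x + 3) = 3x⁵ + 4x⁴ + 3x³ + 2x² + 4x + 3.
Reduce using x⁴ ≡ x² + 4x + 2 (mod x⁴ + 4x² + x + 3).
Reduced: x³ + 3x² + x + 1.

1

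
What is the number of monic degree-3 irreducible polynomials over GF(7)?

The number of monic irreducibles of degree 3 over GF(7) is (1/3)·Σ_{d∣3} μ(3/d) 7^d.
Divisors of 3: 1, 3; μ(3/d) for each: -1, 1.
Σ = − 7^1 + 7^3 = 336.
N = 336/3 = 112.

112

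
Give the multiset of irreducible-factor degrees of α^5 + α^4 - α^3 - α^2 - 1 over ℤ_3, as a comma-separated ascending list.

5

Write g(α) = α^5 + α^4 - α^3 - α^2 - 1.
Roots in ℤ_3: g(0) = 2; g(1) = 2; g(2) = 2.
Complete factorization: g(α) = (α^5 + α^4 - α^3 - α^2 - 1).
Factor degrees with multiplicity: 5 = 5.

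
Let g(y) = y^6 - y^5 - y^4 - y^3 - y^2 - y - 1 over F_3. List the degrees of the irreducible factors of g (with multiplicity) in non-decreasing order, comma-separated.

Roots in F_3: g(0) = 2; g(1) = 1; g(2) = 1.
Complete factorization: g(y) = (y^6 - y^5 - y^4 - y^3 - y^2 - y - 1).
Factor degrees with multiplicity: 6 = 6.

6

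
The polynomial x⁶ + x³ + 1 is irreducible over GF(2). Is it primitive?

No

Write f(x) = x⁶ + x³ + 1.
|GF(2^6)^×| = 2^6 − 1 = 63. Prime factorization: 63 = 3^2·7.
f is primitive ⇔ x has order 63 in GF(2)[x]/(f), i.e. x^(63/q) ≠ 1 for each prime q | 63.
x^(21) mod f = x³.
x^(9) mod f = 1
Since x^(9) = 1, the order of x divides 9 < 63; not primitive.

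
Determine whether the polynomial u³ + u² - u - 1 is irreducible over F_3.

No

Write g(u) = u³ + u² - u - 1.
Check for roots in F_3: g(0) = 2; g(1) = 0 → root; g(2) = 0 → root.
g(1) = 0, so (u − 1) divides g(u); g is reducible.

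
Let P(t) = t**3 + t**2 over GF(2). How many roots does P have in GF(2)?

2

Evaluate at each of the 2 elements of GF(2):
P(0) = 0 → root; P(1) = 0 → root.
Roots: {0, 1}.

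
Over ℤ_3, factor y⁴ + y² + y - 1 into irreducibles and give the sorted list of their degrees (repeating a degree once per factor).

Write f(y) = y⁴ + y² + y - 1.
Roots in ℤ_3: f(0) = 2; f(1) = 2; f(2) = 0 → root.
Linear factors from roots: (y + 1).
Complete factorization: f(y) = (y + 1)·(y³ - y² - y - 1).
Factor degrees with multiplicity: 1 + 3 = 4.

1, 3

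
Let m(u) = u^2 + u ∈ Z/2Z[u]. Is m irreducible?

No

Check for roots in Z/2Z: m(0) = 0 → root; m(1) = 0 → root.
m(0) = 0, so (u) divides m(u); m is reducible.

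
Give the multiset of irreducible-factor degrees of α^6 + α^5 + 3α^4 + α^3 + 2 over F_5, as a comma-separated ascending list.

2, 4

Write g(α) = α^6 + α^5 + 3α^4 + α^3 + 2.
Roots in F_5: g(0) = 2; g(1) = 3; g(2) = 4; g(3) = 4; g(4) = 4.
Complete factorization: g(α) = (α^2 + 3α + 4)·(α^4 + 3α^3 + 4α + 3).
Factor degrees with multiplicity: 2 + 4 = 6.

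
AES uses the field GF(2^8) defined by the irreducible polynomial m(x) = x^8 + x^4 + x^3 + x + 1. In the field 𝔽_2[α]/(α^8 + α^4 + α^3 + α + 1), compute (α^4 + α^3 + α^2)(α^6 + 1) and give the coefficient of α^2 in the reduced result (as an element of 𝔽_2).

Multiply in 𝔽_2[α]: (α^4 + α^3 + α^2)·(α^6 + 1) = α^10 + α^9 + α^8 + α^4 + α^3 + α^2.
Reduce using α^8 ≡ α^4 + α^3 + α + 1 (mod α^8 + α^4 + α^3 + α + 1).
Reduced: α^6 + α^4 + α^3 + α^2 + 1.

1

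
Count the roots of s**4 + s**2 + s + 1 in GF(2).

Write P(s) = s**4 + s**2 + s + 1.
Evaluate at each of the 2 elements of GF(2):
P(0) = 1; P(1) = 0 → root.
Roots: {1}.

1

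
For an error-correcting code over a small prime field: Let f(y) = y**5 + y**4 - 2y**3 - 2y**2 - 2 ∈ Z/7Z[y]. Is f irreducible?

Yes

Check for roots in Z/7Z: f(0) = 5; f(1) = 3; f(2) = 1; f(3) = 5; f(4) = 5; f(5) = 4; f(6) = 5.
No roots, so no linear factors.
Degree-2 irreducible divisors: test the 21 monic irreducibles of degree 2 over GF(7).
None of them divide f (all give nonzero remainder).
No irreducible factor of degree ≤ 2 exists, so f is irreducible over GF(7).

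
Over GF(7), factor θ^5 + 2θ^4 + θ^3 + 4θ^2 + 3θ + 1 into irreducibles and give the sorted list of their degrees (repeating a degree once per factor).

5

Write f(θ) = θ^5 + 2θ^4 + θ^3 + 4θ^2 + 3θ + 1.
Complete factorization: f(θ) = (θ^5 + 2θ^4 + θ^3 + 4θ^2 + 3θ + 1).
Factor degrees with multiplicity: 5 = 5.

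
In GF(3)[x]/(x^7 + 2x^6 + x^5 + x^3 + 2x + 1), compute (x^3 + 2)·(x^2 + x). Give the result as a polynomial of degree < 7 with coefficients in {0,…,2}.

x^5 + x^4 + 2x^2 + 2x

Multiply in GF(3)[x]: (x^3 + 2)·(x^2 + x) = x^5 + x^4 + 2x^2 + 2x.
Reduced: x^5 + x^4 + 2x^2 + 2x.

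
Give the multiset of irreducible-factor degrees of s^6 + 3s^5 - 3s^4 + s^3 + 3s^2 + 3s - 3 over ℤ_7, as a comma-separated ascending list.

6

Write g(s) = s^6 + 3s^5 - 3s^4 + s^3 + 3s^2 + 3s - 3.
Complete factorization: g(s) = (s^6 + 3s^5 - 3s^4 + s^3 + 3s^2 + 3s - 3).
Factor degrees with multiplicity: 6 = 6.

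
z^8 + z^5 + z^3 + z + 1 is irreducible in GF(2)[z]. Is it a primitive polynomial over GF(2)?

Write f(z) = z^8 + z^5 + z^3 + z + 1.
|GF(2^8)^×| = 2^8 − 1 = 255. Prime factorization: 255 = 3·5·17.
f is primitive ⇔ z has order 255 in GF(2)[z]/(f), i.e. z^(255/q) ≠ 1 for each prime q | 255.
z^(85) mod f = z^7 + z^6 + z^5 + z^3 + z + 1.
z^(51) mod f = z^4 + z + 1.
z^(15) mod f = z^7 + z^6 + z^5 + 1.
None equal 1, so z has full order 255; f is primitive.

Yes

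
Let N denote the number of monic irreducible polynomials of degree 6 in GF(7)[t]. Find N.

x^(7^6) − x is the product of all monic irreducibles of degree dividing 6; Möbius inversion gives N = (1/6) Σ μ(6/d)·7^d.
Divisors of 6: 1, 2, 3, 6; μ(6/d) for each: 1, -1, -1, 1.
Σ = 7^1 − 7^2 − 7^3 + 7^6 = 117264.
N = 117264/6 = 19544.

19544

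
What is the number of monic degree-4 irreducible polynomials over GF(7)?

Gauss's count: N_{7}(4) = (1/4) Σ_{d|4} μ(4/d)·7^d.
Divisors of 4: 1, 2, 4; μ(4/d) for each: 0, -1, 1.
Σ = − 7^2 + 7^4 = 2352.
N = 2352/4 = 588.

588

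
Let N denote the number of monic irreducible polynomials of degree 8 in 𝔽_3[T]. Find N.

810

By the necklace-counting formula, N_3(8) = (1/8) Σ_{d|8} μ(8/d)·3^d.
Divisors of 8: 1, 2, 4, 8; μ(8/d) for each: 0, 0, -1, 1.
Σ = − 3^4 + 3^8 = 6480.
N = 6480/8 = 810.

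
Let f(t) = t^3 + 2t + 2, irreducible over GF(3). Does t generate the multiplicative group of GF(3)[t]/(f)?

No

|GF(3^3)^×| = 3^3 − 1 = 26. Prime factorization: 26 = 2·13.
f is primitive ⇔ t has order 26 in GF(3)[t]/(f), i.e. t^(26/q) ≠ 1 for each prime q | 26.
t^(13) mod f = 1
t^(2) mod f = t^2.
Since t^(13) = 1, the order of t divides 13 < 26; not primitive.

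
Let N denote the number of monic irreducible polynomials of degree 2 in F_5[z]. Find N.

10

Gauss's count: N_{5}(2) = (1/2) Σ_{d|2} μ(2/d)·5^d.
Divisors of 2: 1, 2; μ(2/d) for each: -1, 1.
Σ = − 5^1 + 5^2 = 20.
N = 20/2 = 10.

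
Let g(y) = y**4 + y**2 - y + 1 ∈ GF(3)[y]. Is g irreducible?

Check for roots in GF(3): g(0) = 1; g(1) = 2; g(2) = 1.
No roots, so no linear factors.
Monic irreducibles of degree 2 over GF(3): y**2 + 1, y**2 + y - 1, y**2 - y - 1.
None of them divide g (all give nonzero remainder).
No irreducible factor of degree ≤ 2 exists, so g is irreducible over GF(3).

Yes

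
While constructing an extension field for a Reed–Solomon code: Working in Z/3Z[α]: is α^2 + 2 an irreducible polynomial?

Write h(α) = α^2 + 2.
Check for roots in Z/3Z: h(0) = 2; h(1) = 0 → root; h(2) = 0 → root.
h(1) = 0, so (α − 1) divides h(α); h is reducible.

No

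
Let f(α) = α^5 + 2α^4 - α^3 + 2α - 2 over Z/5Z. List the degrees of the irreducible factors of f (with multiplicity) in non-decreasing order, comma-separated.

Roots in Z/5Z: f(0) = 3; f(1) = 2; f(2) = 3; f(3) = 2; f(4) = 3.
Complete factorization: f(α) = (α^5 + 2α^4 - α^3 + 2α - 2).
Factor degrees with multiplicity: 5 = 5.

5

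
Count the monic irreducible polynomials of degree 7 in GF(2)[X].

18

By the necklace-counting formula, N_2(7) = (1/7) Σ_{d|7} μ(7/d)·2^d.
Divisors of 7: 1, 7; μ(7/d) for each: -1, 1.
Σ = − 2^1 + 2^7 = 126.
N = 126/7 = 18.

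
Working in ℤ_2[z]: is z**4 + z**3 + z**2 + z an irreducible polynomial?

No

Write f(z) = z**4 + z**3 + z**2 + z.
Check for roots in ℤ_2: f(0) = 0 → root; f(1) = 0 → root.
f(0) = 0, so (z) divides f(z); f is reducible.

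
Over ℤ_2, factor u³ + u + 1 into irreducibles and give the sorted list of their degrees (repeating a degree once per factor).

3

Write h(u) = u³ + u + 1.
Roots in ℤ_2: h(0) = 1; h(1) = 1.
Complete factorization: h(u) = (u³ + u + 1).
Factor degrees with multiplicity: 3 = 3.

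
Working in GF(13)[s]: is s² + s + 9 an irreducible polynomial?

Write P(s) = s² + s + 9.
Check each element of GF(13) for a root: P(0)=9, P(1)=11, P(2)=2, P(3)=8, P(4)=3, P(5)=0, P(6)=12, P(7)=0, P(8)=3, P(9)=8, P(10)=2, P(11)=11, P(12)=9.
P(5) = 0, so (s − 5) divides P(s); P is reducible.

No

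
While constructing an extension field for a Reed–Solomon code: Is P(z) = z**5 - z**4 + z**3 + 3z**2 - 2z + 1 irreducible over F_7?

Check for roots in F_7: P(0) = 1; P(1) = 3; P(2) = 5; P(3) = 1; P(4) = 5; P(5) = 3; P(6) = 3.
No roots, so no linear factors.
Degree-2 irreducible divisors: test the 21 monic irreducibles of degree 2 over GF(7).
None of them divide P (all give nonzero remainder).
No irreducible factor of degree ≤ 2 exists, so P is irreducible over GF(7).

Yes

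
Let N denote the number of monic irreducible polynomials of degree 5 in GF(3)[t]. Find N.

The number of monic irreducibles of degree 5 over GF(3) is (1/5)·Σ_{d∣5} μ(5/d) 3^d.
Divisors of 5: 1, 5; μ(5/d) for each: -1, 1.
Σ = − 3^1 + 3^5 = 240.
N = 240/5 = 48.

48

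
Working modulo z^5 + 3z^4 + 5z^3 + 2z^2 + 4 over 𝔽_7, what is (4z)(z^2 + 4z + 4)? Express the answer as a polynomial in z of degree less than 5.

4z^3 + 2z^2 + 2z

Multiply in 𝔽_7[z]: (4z)·(z^2 + 4z + 4) = 4z^3 + 2z^2 + 2z.
Reduced: 4z^3 + 2z^2 + 2z.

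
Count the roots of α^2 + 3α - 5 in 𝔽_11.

0

Write g(α) = α^2 + 3α - 5.
Evaluate at each of the 11 elements of 𝔽_11:
g(0) = 6; g(1) = 10; g(2) = 5; g(3) = 2; g(4) = 1; g(5) = 2; g(6) = 5; g(7) = 10; g(8) = 6; g(9) = 4; g(10) = 4.
No element is a root.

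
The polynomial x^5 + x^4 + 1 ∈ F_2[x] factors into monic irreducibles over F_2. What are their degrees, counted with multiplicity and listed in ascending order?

Write f(x) = x^5 + x^4 + 1.
Roots in F_2: f(0) = 1; f(1) = 1.
Complete factorization: f(x) = (x^2 + x + 1)·(x^3 + x + 1).
Factor degrees with multiplicity: 2 + 3 = 5.

2, 3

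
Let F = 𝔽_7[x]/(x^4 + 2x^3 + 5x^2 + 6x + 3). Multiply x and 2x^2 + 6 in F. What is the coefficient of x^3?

Multiply in 𝔽_7[x]: (x)·(2x^2 + 6) = 2x^3 + 6x.
Reduced: 2x^3 + 6x.

2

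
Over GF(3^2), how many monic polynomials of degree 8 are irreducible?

x^(9^8) − x is the product of all monic irreducibles of degree dividing 8; Möbius inversion gives N = (1/8) Σ μ(8/d)·9^d.
Divisors of 8: 1, 2, 4, 8; μ(8/d) for each: 0, 0, -1, 1.
Σ = − 9^4 + 9^8 = 43040160.
N = 43040160/8 = 5380020.

5380020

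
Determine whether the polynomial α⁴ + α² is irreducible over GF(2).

No

Write m(α) = α⁴ + α².
Check for roots in GF(2): m(0) = 0 → root; m(1) = 0 → root.
m(0) = 0, so (α) divides m(α); m is reducible.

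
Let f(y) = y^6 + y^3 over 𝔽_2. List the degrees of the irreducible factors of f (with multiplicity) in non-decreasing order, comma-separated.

Roots in 𝔽_2: f(0) = 0 → root; f(1) = 0 → root.
Linear factors from roots: (y), (y + 1).
Complete factorization: f(y) = (y + 1)·(y)^3·(y^2 + y + 1).
Factor degrees with multiplicity: 1 + 1 + 1 + 1 + 2 = 6.

1, 1, 1, 1, 2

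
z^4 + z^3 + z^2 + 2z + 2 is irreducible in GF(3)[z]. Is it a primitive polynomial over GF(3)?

Write f(z) = z^4 + z^3 + z^2 + 2z + 2.
|GF(3^4)^×| = 3^4 − 1 = 80. Prime factorization: 80 = 2^4·5.
f is primitive ⇔ z has order 80 in GF(3)[z]/(f), i.e. z^(80/q) ≠ 1 for each prime q | 80.
z^(40) mod f = 2.
z^(16) mod f = 2z^3 + 1.
None equal 1, so z has full order 80; f is primitive.

Yes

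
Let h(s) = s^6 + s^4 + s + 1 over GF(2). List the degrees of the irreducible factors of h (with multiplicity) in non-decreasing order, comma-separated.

Roots in GF(2): h(0) = 1; h(1) = 0 → root.
Linear factors from roots: (s + 1).
Complete factorization: h(s) = (s + 1)·(s^2 + s + 1)·(s^3 + s + 1).
Factor degrees with multiplicity: 1 + 2 + 3 = 6.

1, 2, 3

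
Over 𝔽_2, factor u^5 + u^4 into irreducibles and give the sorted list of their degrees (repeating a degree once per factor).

Write g(u) = u^5 + u^4.
Roots in 𝔽_2: g(0) = 0 → root; g(1) = 0 → root.
Linear factors from roots: (u), (u + 1).
Complete factorization: g(u) = (u + 1)·(u)^4.
Factor degrees with multiplicity: 1 + 1 + 1 + 1 + 1 = 5.

1, 1, 1, 1, 1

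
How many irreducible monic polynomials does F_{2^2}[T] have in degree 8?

8160

The number of monic irreducibles of degree 8 over GF(4) is (1/8)·Σ_{d∣8} μ(8/d) 4^d.
Divisors of 8: 1, 2, 4, 8; μ(8/d) for each: 0, 0, -1, 1.
Σ = − 4^4 + 4^8 = 65280.
N = 65280/8 = 8160.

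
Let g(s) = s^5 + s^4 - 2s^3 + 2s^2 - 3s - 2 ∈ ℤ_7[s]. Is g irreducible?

Check for roots in ℤ_7: g(0) = 5; g(1) = 4; g(2) = 4; g(3) = 4; g(4) = 1; g(5) = 5; g(6) = 5.
No roots, so no linear factors.
Degree-2 irreducible divisors: test the 21 monic irreducibles of degree 2 over GF(7).
None of them divide g (all give nonzero remainder).
No irreducible factor of degree ≤ 2 exists, so g is irreducible over GF(7).

Yes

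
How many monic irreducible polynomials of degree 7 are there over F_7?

x^(7^7) − x is the product of all monic irreducibles of degree dividing 7; Möbius inversion gives N = (1/7) Σ μ(7/d)·7^d.
Divisors of 7: 1, 7; μ(7/d) for each: -1, 1.
Σ = − 7^1 + 7^7 = 823536.
N = 823536/7 = 117648.

117648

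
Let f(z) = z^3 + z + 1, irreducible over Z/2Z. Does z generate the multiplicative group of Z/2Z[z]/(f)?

|GF(2^3)^×| = 2^3 − 1 = 7. Prime factorization: 7 = 7.
f is primitive ⇔ z has order 7 in GF(2)[z]/(f), i.e. z^(7/q) ≠ 1 for each prime q | 7.
z^(1) mod f = z.
None equal 1, so z has full order 7; f is primitive.

Yes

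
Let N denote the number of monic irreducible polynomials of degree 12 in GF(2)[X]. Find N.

The number of monic irreducibles of degree 12 over GF(2) is (1/12)·Σ_{d∣12} μ(12/d) 2^d.
Divisors of 12: 1, 2, 3, 4, 6, 12; μ(12/d) for each: 0, 1, 0, -1, -1, 1.
Σ = 2^2 − 2^4 − 2^6 + 2^12 = 4020.
N = 4020/12 = 335.

335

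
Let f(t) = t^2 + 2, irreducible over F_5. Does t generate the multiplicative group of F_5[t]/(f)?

No

|GF(5^2)^×| = 5^2 − 1 = 24. Prime factorization: 24 = 2^3·3.
f is primitive ⇔ t has order 24 in GF(5)[t]/(f), i.e. t^(24/q) ≠ 1 for each prime q | 24.
t^(12) mod f = 4.
t^(8) mod f = 1
Since t^(8) = 1, the order of t divides 8 < 24; not primitive.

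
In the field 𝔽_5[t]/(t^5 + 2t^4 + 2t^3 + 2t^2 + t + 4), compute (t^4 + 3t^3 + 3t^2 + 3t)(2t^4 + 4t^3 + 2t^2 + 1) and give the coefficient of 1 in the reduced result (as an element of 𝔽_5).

Multiply in 𝔽_5[t]: (t^4 + 3t^3 + 3t^2 + 3t)·(2t^4 + 4t^3 + 2t^2 + 1) = 2t^8 + 4t^5 + 4t^4 + 4t^3 + 3t^2 + 3t.
Reduce using t^5 ≡ 3t^4 + 3t^3 + 3t^2 + 4t + 1 (mod t^5 + 2t^4 + 2t^3 + 2t^2 + t + 4).
Reduced: 2t^4 + 2t^3 + 2t.

0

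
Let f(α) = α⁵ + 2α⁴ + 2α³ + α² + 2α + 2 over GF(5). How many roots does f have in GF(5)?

Evaluate at each of the 5 elements of GF(5):
f(0) = 2; f(1) = 0 → root; f(2) = 0 → root; f(3) = 1; f(4) = 0 → root.
Roots: {1, 2, 4}.

3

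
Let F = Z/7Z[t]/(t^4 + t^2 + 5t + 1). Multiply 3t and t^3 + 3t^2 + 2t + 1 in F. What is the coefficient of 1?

4

Multiply in Z/7Z[t]: (3t)·(t^3 + 3t^2 + 2t + 1) = 3t^4 + 2t^3 + 6t^2 + 3t.
Reduce using t^4 ≡ 6t^2 + 2t + 6 (mod t^4 + t^2 + 5t + 1).
Reduced: 2t^3 + 3t^2 + 2t + 4.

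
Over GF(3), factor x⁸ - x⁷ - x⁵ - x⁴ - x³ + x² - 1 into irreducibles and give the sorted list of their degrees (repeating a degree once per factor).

1, 1, 1, 1, 1, 3

Write h(x) = x⁸ - x⁷ - x⁵ - x⁴ - x³ + x² - 1.
Roots in GF(3): h(0) = 2; h(1) = 0 → root; h(2) = 0 → root.
Linear factors from roots: (x - 1), (x + 1).
Complete factorization: h(x) = (x - 1)^2·(x + 1)^3·(x³ + x² + x - 1).
Factor degrees with multiplicity: 1 + 1 + 1 + 1 + 1 + 3 = 8.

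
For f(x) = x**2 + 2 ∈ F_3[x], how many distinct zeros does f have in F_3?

Evaluate at each of the 3 elements of F_3:
f(0) = 2; f(1) = 0 → root; f(2) = 0 → root.
Roots: {1, 2}.

2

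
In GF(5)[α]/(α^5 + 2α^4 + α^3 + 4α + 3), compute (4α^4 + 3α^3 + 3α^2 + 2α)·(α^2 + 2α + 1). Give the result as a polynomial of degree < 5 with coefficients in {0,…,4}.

3α^4 + 3α^3 + α^2 + 3α + 1

Multiply in GF(5)[α]: (4α^4 + 3α^3 + 3α^2 + 2α)·(α^2 + 2α + 1) = 4α^6 + α^5 + 3α^4 + α^3 + 2α^2 + 2α.
Reduce using α^5 ≡ 3α^4 + 4α^3 + α + 2 (mod α^5 + 2α^4 + α^3 + 4α + 3).
Reduced: 3α^4 + 3α^3 + α^2 + 3α + 1.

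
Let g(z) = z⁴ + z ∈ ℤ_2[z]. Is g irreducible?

No

Check for roots in ℤ_2: g(0) = 0 → root; g(1) = 0 → root.
g(0) = 0, so (z) divides g(z); g is reducible.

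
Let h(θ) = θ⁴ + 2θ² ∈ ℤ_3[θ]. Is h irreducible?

Check for roots in ℤ_3: h(0) = 0 → root; h(1) = 0 → root; h(2) = 0 → root.
h(0) = 0, so (θ) divides h(θ); h is reducible.

No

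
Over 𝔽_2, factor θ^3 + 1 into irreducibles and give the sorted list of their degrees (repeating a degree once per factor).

1, 2

Write g(θ) = θ^3 + 1.
Roots in 𝔽_2: g(0) = 1; g(1) = 0 → root.
Linear factors from roots: (θ + 1).
Complete factorization: g(θ) = (θ + 1)·(θ^2 + θ + 1).
Factor degrees with multiplicity: 1 + 2 = 3.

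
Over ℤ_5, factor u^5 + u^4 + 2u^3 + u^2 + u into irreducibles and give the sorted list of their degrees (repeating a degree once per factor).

1, 1, 1, 2

Write f(u) = u^5 + u^4 + 2u^3 + u^2 + u.
Roots in ℤ_5: f(0) = 0 → root; f(1) = 1; f(2) = 0 → root; f(3) = 0 → root; f(4) = 3.
Linear factors from roots: (u), (u + 3), (u + 2).
Complete factorization: f(u) = (u)·(u + 2)·(u + 3)·(u^2 + u + 1).
Factor degrees with multiplicity: 1 + 1 + 1 + 2 = 5.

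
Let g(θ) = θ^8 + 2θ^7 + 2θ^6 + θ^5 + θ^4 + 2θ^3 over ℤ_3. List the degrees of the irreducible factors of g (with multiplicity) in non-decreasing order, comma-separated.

1, 1, 1, 1, 2, 2

Roots in ℤ_3: g(0) = 0 → root; g(1) = 0 → root; g(2) = 2.
Linear factors from roots: (θ), (θ + 2).
Complete factorization: g(θ) = (θ + 2)·(θ)^3·(θ^2 + 1)^2.
Factor degrees with multiplicity: 1 + 1 + 1 + 1 + 2 + 2 = 8.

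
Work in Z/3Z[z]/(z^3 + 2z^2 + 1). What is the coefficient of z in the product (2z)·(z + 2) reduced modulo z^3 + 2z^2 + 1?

1

Multiply in Z/3Z[z]: (2z)·(z + 2) = 2z^2 + z.
Reduced: 2z^2 + z.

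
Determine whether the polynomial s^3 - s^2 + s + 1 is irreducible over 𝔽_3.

Yes

Write P(s) = s^3 - s^2 + s + 1.
Check for roots in 𝔽_3: P(0) = 1; P(1) = 2; P(2) = 1.
No roots. A degree-3 polynomial over a field with no linear factor is irreducible.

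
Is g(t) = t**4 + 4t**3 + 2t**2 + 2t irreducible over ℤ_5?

Check for roots in ℤ_5: g(0) = 0 → root; g(1) = 4; g(2) = 0 → root; g(3) = 3; g(4) = 2.
g(0) = 0, so (t) divides g(t); g is reducible.

No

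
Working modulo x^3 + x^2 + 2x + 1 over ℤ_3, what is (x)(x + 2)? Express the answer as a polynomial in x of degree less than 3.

Multiply in ℤ_3[x]: (x)·(x + 2) = x^2 + 2x.
Reduced: x^2 + 2x.

x^2 + 2x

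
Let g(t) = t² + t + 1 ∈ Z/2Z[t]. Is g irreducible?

Yes

Check for roots in Z/2Z: g(0) = 1; g(1) = 1.
No roots. A degree-2 polynomial over a field with no linear factor is irreducible.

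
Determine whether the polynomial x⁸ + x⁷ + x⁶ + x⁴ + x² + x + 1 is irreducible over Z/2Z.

Write P(x) = x⁸ + x⁷ + x⁶ + x⁴ + x² + x + 1.
Check for roots in Z/2Z: P(0) = 1; P(1) = 1.
No roots, so no linear factors.
Monic irreducibles of degree 2 over GF(2): x² + x + 1.
None of them divide P (all give nonzero remainder).
Monic irreducibles of degree 3 over GF(2): x³ + x + 1, x³ + x² + 1.
None of them divide P (all give nonzero remainder).
Monic irreducibles of degree 4 over GF(2): x⁴ + x + 1, x⁴ + x³ + 1, x⁴ + x³ + x² + x + 1.
None of them divide P (all give nonzero remainder).
No irreducible factor of degree ≤ 4 exists, so P is irreducible over GF(2).

Yes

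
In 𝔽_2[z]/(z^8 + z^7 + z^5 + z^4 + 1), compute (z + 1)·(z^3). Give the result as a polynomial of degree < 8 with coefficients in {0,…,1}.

z^4 + z^3

Multiply in 𝔽_2[z]: (z + 1)·(z^3) = z^4 + z^3.
Reduced: z^4 + z^3.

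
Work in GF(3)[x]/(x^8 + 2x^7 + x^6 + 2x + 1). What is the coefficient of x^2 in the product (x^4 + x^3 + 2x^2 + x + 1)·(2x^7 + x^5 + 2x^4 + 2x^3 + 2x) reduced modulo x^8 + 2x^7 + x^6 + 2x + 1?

2

Multiply in GF(3)[x]: (x^4 + x^3 + 2x^2 + x + 1)·(2x^7 + x^5 + 2x^4 + 2x^3 + 2x) = 2x^11 + 2x^10 + 2x^9 + 2x^8 + 2x^7 + x^6 + 2x^2 + 2x.
Reduce using x^8 ≡ x^7 + 2x^6 + x + 2 (mod x^8 + 2x^7 + x^6 + 2x + 1).
Reduced: 2x^6 + 2x^4 + 2x^3 + 2x^2 + 1.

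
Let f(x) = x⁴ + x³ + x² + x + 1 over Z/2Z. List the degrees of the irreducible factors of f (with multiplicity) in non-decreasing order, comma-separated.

4

Roots in Z/2Z: f(0) = 1; f(1) = 1.
Complete factorization: f(x) = (x⁴ + x³ + x² + x + 1).
Factor degrees with multiplicity: 4 = 4.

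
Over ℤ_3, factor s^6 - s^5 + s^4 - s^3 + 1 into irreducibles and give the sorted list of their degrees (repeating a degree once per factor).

2, 4

Write h(s) = s^6 - s^5 + s^4 - s^3 + 1.
Roots in ℤ_3: h(0) = 1; h(1) = 1; h(2) = 2.
Complete factorization: h(s) = (s^2 + s - 1)·(s^4 + s^3 + s^2 - s - 1).
Factor degrees with multiplicity: 2 + 4 = 6.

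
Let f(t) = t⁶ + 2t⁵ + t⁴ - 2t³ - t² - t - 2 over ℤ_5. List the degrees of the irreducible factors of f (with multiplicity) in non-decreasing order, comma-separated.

1, 1, 1, 1, 2

Roots in ℤ_5: f(0) = 3; f(1) = 3; f(2) = 0 → root; f(3) = 3; f(4) = 0 → root.
Linear factors from roots: (t - 2), (t + 1).
Complete factorization: f(t) = (t + 1)^2·(t - 2)^2·(t² - t + 2).
Factor degrees with multiplicity: 1 + 1 + 1 + 1 + 2 = 6.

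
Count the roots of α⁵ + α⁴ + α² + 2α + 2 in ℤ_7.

Write f(α) = α⁵ + α⁴ + α² + 2α + 2.
Evaluate at each of the 7 elements of ℤ_7:
f(0) = 2; f(1) = 0 → root; f(2) = 2; f(3) = 5; f(4) = 4; f(5) = 0 → root; f(6) = 1.
Roots: {1, 5}.

2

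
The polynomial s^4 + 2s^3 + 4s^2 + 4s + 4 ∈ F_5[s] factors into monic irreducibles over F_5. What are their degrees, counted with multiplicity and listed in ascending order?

Write h(s) = s^4 + 2s^3 + 4s^2 + 4s + 4.
Roots in F_5: h(0) = 4; h(1) = 0 → root; h(2) = 0 → root; h(3) = 2; h(4) = 3.
Linear factors from roots: (s + 4), (s + 3).
Complete factorization: h(s) = (s + 3)·(s + 4)·(s^2 + 2).
Factor degrees with multiplicity: 1 + 1 + 2 = 4.

1, 1, 2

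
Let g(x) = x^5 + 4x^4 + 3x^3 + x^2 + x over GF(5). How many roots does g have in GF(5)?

Evaluate at each of the 5 elements of GF(5):
g(0) = 0 → root; g(1) = 0 → root; g(2) = 1; g(3) = 0 → root; g(4) = 0 → root.
Roots: {0, 1, 3, 4}.

4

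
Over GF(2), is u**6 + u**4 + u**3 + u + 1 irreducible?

Write m(u) = u**6 + u**4 + u**3 + u + 1.
Check for roots in GF(2): m(0) = 1; m(1) = 1.
No roots, so no linear factors.
Monic irreducibles of degree 2 over GF(2): u**2 + u + 1.
None of them divide m (all give nonzero remainder).
Monic irreducibles of degree 3 over GF(2): u**3 + u + 1, u**3 + u**2 + 1.
None of them divide m (all give nonzero remainder).
No irreducible factor of degree ≤ 3 exists, so m is irreducible over GF(2).

Yes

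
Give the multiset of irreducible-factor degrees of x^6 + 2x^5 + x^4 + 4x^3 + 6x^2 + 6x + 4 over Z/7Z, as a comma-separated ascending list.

Write f(x) = x^6 + 2x^5 + x^4 + 4x^3 + 6x^2 + 6x + 4.
Linear factors from roots: (x + 2), (x + 1).
Complete factorization: f(x) = (x + 1)·(x + 2)·(x^2 + x + 6)·(x^2 + 5x + 5).
Factor degrees with multiplicity: 1 + 1 + 2 + 2 = 6.

1, 1, 2, 2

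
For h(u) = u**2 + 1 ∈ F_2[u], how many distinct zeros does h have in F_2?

Evaluate at each of the 2 elements of F_2:
h(0) = 1; h(1) = 0 → root.
Roots: {1}.

1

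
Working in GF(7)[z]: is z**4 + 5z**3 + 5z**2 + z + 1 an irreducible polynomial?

Yes

Write P(z) = z**4 + 5z**3 + 5z**2 + z + 1.
Check for roots in GF(7): P(0) = 1; P(1) = 6; P(2) = 2; P(3) = 6; P(4) = 3; P(5) = 2; P(6) = 1.
No roots, so no linear factors.
Degree-2 irreducible divisors: test the 21 monic irreducibles of degree 2 over GF(7).
None of them divide P (all give nonzero remainder).
No irreducible factor of degree ≤ 2 exists, so P is irreducible over GF(7).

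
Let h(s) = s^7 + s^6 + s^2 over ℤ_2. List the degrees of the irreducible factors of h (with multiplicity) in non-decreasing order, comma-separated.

Roots in ℤ_2: h(0) = 0 → root; h(1) = 1.
Linear factors from roots: (s).
Complete factorization: h(s) = (s)^2·(s^2 + s + 1)·(s^3 + s + 1).
Factor degrees with multiplicity: 1 + 1 + 2 + 3 = 7.

1, 1, 2, 3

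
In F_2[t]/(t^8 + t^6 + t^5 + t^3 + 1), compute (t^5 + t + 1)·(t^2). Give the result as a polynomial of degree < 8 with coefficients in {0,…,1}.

t^7 + t^3 + t^2

Multiply in F_2[t]: (t^5 + t + 1)·(t^2) = t^7 + t^3 + t^2.
Reduced: t^7 + t^3 + t^2.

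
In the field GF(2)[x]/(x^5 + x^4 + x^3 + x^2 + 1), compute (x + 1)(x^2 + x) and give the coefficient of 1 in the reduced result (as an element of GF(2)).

Multiply in GF(2)[x]: (x + 1)·(x^2 + x) = x^3 + x.
Reduced: x^3 + x.

0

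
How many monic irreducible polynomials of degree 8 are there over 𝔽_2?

30

Gauss's count: N_{2}(8) = (1/8) Σ_{d|8} μ(8/d)·2^d.
Divisors of 8: 1, 2, 4, 8; μ(8/d) for each: 0, 0, -1, 1.
Σ = − 2^4 + 2^8 = 240.
N = 240/8 = 30.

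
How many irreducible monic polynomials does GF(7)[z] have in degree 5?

3360

x^(7^5) − x is the product of all monic irreducibles of degree dividing 5; Möbius inversion gives N = (1/5) Σ μ(5/d)·7^d.
Divisors of 5: 1, 5; μ(5/d) for each: -1, 1.
Σ = − 7^1 + 7^5 = 16800.
N = 16800/5 = 3360.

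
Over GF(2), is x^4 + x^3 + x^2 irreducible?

Write g(x) = x^4 + x^3 + x^2.
Check for roots in GF(2): g(0) = 0 → root; g(1) = 1.
g(0) = 0, so (x) divides g(x); g is reducible.

No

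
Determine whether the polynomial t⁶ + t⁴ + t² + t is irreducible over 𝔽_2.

No

Write f(t) = t⁶ + t⁴ + t² + t.
Check for roots in 𝔽_2: f(0) = 0 → root; f(1) = 0 → root.
f(0) = 0, so (t) divides f(t); f is reducible.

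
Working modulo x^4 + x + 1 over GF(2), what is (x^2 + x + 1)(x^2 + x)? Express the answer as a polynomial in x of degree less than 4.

1

Multiply in GF(2)[x]: (x^2 + x + 1)·(x^2 + x) = x^4 + x.
Reduce using x^4 ≡ x + 1 (mod x^4 + x + 1).
Reduced: 1.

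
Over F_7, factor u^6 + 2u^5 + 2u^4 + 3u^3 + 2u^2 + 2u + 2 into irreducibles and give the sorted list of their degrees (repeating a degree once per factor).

1, 1, 1, 1, 2

Write f(u) = u^6 + 2u^5 + 2u^4 + 3u^3 + 2u^2 + 2u + 2.
Linear factors from roots: (u - 1), (u - 3), (u + 2), (u + 1).
Complete factorization: f(u) = (u + 1)·(u + 2)·(u - 3)·(u - 1)·(u^2 + 3u - 2).
Factor degrees with multiplicity: 1 + 1 + 1 + 1 + 2 = 6.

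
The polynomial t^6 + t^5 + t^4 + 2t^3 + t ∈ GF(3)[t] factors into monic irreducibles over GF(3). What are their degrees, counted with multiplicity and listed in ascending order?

1, 1, 2, 2

Write h(t) = t^6 + t^5 + t^4 + 2t^3 + t.
Roots in GF(3): h(0) = 0 → root; h(1) = 0 → root; h(2) = 1.
Linear factors from roots: (t), (t + 2).
Complete factorization: h(t) = (t)·(t + 2)·(t^2 + 1)·(t^2 + 2t + 2).
Factor degrees with multiplicity: 1 + 1 + 2 + 2 = 6.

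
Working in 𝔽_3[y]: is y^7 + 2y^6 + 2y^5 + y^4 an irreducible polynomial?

No

Write h(y) = y^7 + 2y^6 + 2y^5 + y^4.
Check for roots in 𝔽_3: h(0) = 0 → root; h(1) = 0 → root; h(2) = 0 → root.
h(0) = 0, so (y) divides h(y); h is reducible.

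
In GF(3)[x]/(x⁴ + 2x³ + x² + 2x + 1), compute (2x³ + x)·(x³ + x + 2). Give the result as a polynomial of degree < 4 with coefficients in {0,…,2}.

x^3 + x^2

Multiply in GF(3)[x]: (2x³ + x)·(x³ + x + 2) = 2x⁶ + x³ + x² + 2x.
Reduce using x⁴ ≡ x³ + 2x² + x + 2 (mod x⁴ + 2x³ + x² + 2x + 1).
Reduced: x³ + x².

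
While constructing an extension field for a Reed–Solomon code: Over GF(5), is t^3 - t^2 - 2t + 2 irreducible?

Write f(t) = t^3 - t^2 - 2t + 2.
Check for roots in GF(5): f(0) = 2; f(1) = 0 → root; f(2) = 2; f(3) = 4; f(4) = 2.
f(1) = 0, so (t − 1) divides f(t); f is reducible.

No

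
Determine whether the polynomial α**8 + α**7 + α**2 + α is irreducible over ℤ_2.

No

Write m(α) = α**8 + α**7 + α**2 + α.
Check for roots in ℤ_2: m(0) = 0 → root; m(1) = 0 → root.
m(0) = 0, so (α) divides m(α); m is reducible.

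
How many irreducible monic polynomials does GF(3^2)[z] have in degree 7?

x^(9^7) − x is the product of all monic irreducibles of degree dividing 7; Möbius inversion gives N = (1/7) Σ μ(7/d)·9^d.
Divisors of 7: 1, 7; μ(7/d) for each: -1, 1.
Σ = − 9^1 + 9^7 = 4782960.
N = 4782960/7 = 683280.

683280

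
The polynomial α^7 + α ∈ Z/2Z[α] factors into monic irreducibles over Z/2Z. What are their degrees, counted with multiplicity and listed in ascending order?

1, 1, 1, 2, 2

Write f(α) = α^7 + α.
Roots in Z/2Z: f(0) = 0 → root; f(1) = 0 → root.
Linear factors from roots: (α), (α + 1).
Complete factorization: f(α) = (α)·(α + 1)^2·(α^2 + α + 1)^2.
Factor degrees with multiplicity: 1 + 1 + 1 + 2 + 2 = 7.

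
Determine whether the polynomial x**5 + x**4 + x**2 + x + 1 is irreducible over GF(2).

Yes

Write P(x) = x**5 + x**4 + x**2 + x + 1.
Check for roots in GF(2): P(0) = 1; P(1) = 1.
No roots, so no linear factors.
Monic irreducibles of degree 2 over GF(2): x**2 + x + 1.
None of them divide P (all give nonzero remainder).
No irreducible factor of degree ≤ 2 exists, so P is irreducible over GF(2).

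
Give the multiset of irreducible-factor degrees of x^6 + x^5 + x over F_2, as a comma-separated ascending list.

1, 2, 3

Write h(x) = x^6 + x^5 + x.
Roots in F_2: h(0) = 0 → root; h(1) = 1.
Linear factors from roots: (x).
Complete factorization: h(x) = (x)·(x^2 + x + 1)·(x^3 + x + 1).
Factor degrees with multiplicity: 1 + 2 + 3 = 6.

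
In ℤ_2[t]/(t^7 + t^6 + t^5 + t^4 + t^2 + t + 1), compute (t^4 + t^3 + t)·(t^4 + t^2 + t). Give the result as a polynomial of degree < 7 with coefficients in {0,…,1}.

t^4 + t

Multiply in ℤ_2[t]: (t^4 + t^3 + t)·(t^4 + t^2 + t) = t^8 + t^7 + t^6 + t^5 + t^4 + t^3 + t^2.
Reduce using t^7 ≡ t^6 + t^5 + t^4 + t^2 + t + 1 (mod t^7 + t^6 + t^5 + t^4 + t^2 + t + 1).
Reduced: t^4 + t.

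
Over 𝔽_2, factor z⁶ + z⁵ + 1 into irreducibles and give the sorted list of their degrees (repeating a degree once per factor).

Write f(z) = z⁶ + z⁵ + 1.
Roots in 𝔽_2: f(0) = 1; f(1) = 1.
Complete factorization: f(z) = (z⁶ + z⁵ + 1).
Factor degrees with multiplicity: 6 = 6.

6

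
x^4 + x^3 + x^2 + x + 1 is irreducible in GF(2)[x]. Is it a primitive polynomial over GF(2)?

Write f(x) = x^4 + x^3 + x^2 + x + 1.
|GF(2^4)^×| = 2^4 − 1 = 15. Prime factorization: 15 = 3·5.
f is primitive ⇔ x has order 15 in GF(2)[x]/(f), i.e. x^(15/q) ≠ 1 for each prime q | 15.
x^(5) mod f = 1
x^(3) mod f = x^3.
Since x^(5) = 1, the order of x divides 5 < 15; not primitive.

No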